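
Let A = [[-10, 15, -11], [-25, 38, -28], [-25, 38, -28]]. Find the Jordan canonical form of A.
J = [[0, 1, 0], [0, 0, 1], [0, 0, 0]]

The characteristic polynomial is det(xI - A) = x^3, so the eigenvalues are 0 (algebraic multiplicity 3).

For λ = 0: rank(A) = 2, rank(A^2) = 1, rank(A^3) = 0. The eigenspace has dimension 3 - 2 = 1, so there is 1 Jordan block; the rank sequence gives block sizes [3].

Assembling the blocks gives the Jordan form J above.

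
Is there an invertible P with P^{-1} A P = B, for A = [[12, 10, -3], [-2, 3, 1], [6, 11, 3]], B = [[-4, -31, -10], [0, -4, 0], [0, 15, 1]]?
No.

trace(A) = 18 but trace(B) = -7. The trace is a similarity invariant, so A and B are not similar.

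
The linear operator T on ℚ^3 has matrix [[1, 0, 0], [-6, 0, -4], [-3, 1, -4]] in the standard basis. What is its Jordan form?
The characteristic polynomial is det(xI - A) = (x - 1)(x + 2)^2, so the eigenvalues are -2 (algebraic multiplicity 2), 1 (algebraic multiplicity 1).

For λ = -2: rank(A + 2I) = 2, rank((A + 2I)^2) = 1. The eigenspace has dimension 3 - 2 = 1, so there is 1 Jordan block; the rank sequence gives block sizes [2].

For λ = 1: algebraic multiplicity 1 gives one 1×1 block.

Assembling the blocks gives the Jordan form J above.

J = [[-2, 1, 0], [0, -2, 0], [0, 0, 1]]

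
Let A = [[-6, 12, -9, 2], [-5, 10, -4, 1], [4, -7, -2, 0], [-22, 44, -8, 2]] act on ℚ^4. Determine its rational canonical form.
The invariant factors of A (the non-unit diagonal entries of the Smith normal form of xI - A over ℚ[x]) are (x - 4)(x^3 + 4x + 3), each dividing the next. The characteristic polynomial is their product, (x - 4)(x^3 + 4x + 3).

The rational canonical form is the block-diagonal matrix of companion matrices C(f_i):
R = [[0, 0, 0, 12], [1, 0, 0, 13], [0, 1, 0, -4], [0, 0, 1, 4]].

Note the characteristic polynomial does not split into linear factors over ℚ, so A has no Jordan form over ℚ; the rational canonical form exists over any field.

R = [[0, 0, 0, 12], [1, 0, 0, 13], [0, 1, 0, -4], [0, 0, 1, 4]]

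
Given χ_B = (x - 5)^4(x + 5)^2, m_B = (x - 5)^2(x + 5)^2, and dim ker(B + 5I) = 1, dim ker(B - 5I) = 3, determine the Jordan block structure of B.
λ = -5: algebraic multiplicity 2 (exponent in χ_B), largest block size 2 (exponent in m_B), 1 block (geometric multiplicity). This forces block sizes [2].
λ = 5: algebraic multiplicity 4 (exponent in χ_B), largest block size 2 (exponent in m_B), 3 blocks (geometric multiplicity). These force block sizes [2, 1, 1].

Jordan blocks: (-5, 2), (5, 2), (5, 1), (5, 1)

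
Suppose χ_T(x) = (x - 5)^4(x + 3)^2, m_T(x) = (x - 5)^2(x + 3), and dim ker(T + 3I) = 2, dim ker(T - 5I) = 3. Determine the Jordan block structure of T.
Jordan blocks: (-3, 1), (-3, 1), (5, 2), (5, 1), (5, 1)

λ = -3: algebraic multiplicity 2 (exponent in χ_T), largest block size 1 (exponent in m_T), 2 blocks (geometric multiplicity). These force block sizes [1, 1].
λ = 5: algebraic multiplicity 4 (exponent in χ_T), largest block size 2 (exponent in m_T), 3 blocks (geometric multiplicity). These force block sizes [2, 1, 1].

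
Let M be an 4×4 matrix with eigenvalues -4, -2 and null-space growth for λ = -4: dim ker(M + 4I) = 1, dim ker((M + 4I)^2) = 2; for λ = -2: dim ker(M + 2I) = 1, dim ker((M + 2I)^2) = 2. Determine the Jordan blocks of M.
λ = -4: successive nullity increments [1, 1] count blocks of size ≥ k; block sizes are [2].
λ = -2: successive nullity increments [1, 1] count blocks of size ≥ k; block sizes are [2].

Jordan blocks: (-4, 2), (-2, 2)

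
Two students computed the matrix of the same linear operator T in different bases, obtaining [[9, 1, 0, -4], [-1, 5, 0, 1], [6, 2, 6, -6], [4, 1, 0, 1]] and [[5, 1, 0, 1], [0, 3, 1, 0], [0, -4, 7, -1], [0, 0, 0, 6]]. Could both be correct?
Two matrices over a field are similar if and only if they have the same invariant factors.

Both A and B have characteristic polynomial (x - 6)(x - 5)^3 and minimal polynomial (x - 6)(x - 5)^3. Computing further, both have invariant factors (x - 6)(x - 5)^3. Hence A and B are similar.

Yes.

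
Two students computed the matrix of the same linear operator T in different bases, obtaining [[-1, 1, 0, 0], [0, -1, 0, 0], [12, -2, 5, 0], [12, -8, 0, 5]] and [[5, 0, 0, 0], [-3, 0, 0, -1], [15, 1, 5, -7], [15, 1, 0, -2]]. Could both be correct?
Yes.

Two matrices over a field are similar if and only if they have the same invariant factors.

Both A and B have characteristic polynomial (x - 5)^2(x + 1)^2 and minimal polynomial (x - 5)(x + 1)^2. Computing further, both have invariant factors x - 5, (x - 5)(x + 1)^2. Hence A and B are similar.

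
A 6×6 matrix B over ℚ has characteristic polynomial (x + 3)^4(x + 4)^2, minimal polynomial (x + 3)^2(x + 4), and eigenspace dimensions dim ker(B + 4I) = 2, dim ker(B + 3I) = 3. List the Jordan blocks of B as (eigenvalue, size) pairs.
Jordan blocks: (-4, 1), (-4, 1), (-3, 2), (-3, 1), (-3, 1)

λ = -4: algebraic multiplicity 2 (exponent in χ_B), largest block size 1 (exponent in m_B), 2 blocks (geometric multiplicity). These force block sizes [1, 1].
λ = -3: algebraic multiplicity 4 (exponent in χ_B), largest block size 2 (exponent in m_B), 3 blocks (geometric multiplicity). These force block sizes [2, 1, 1].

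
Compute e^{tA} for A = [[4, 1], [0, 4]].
A has Jordan form J = [[4, 1], [0, 4]] with A = PJP^{-1}, so e^{tA} = P e^{tJ} P^{-1}.

For a Jordan block J_k(λ), e^{tJ_k(λ)} = e^{λt} · (I + tN + t^2 N^2/2! + ... + t^{k-1} N^{k-1}/(k-1)!) where N is the nilpotent superdiagonal part.

Assembling the blocks and conjugating back gives the entries of e^{tA} as shown above.

e^{tA} = [[e^{4*t}, t*e^{4*t}], [0, e^{4*t}]]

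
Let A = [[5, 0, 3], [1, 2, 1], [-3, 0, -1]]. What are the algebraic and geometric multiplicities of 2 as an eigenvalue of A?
algebraic multiplicity 3, geometric multiplicity 2

The characteristic polynomial is (x - 2)^3, so the factor x - 2 appears with exponent 3: the algebraic multiplicity is 3.

rank(A - 2I) = 1, so the eigenspace has dimension 3 - 1 = 2: the geometric multiplicity is 2.

Since 2 < 3, A is not diagonalizable.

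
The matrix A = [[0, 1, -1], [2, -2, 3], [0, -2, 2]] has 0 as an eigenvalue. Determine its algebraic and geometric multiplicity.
The characteristic polynomial is x^3, so the factor x appears with exponent 3: the algebraic multiplicity is 3.

rank(A) = 2, so the eigenspace has dimension 3 - 2 = 1: the geometric multiplicity is 1.

Since 1 < 3, A is not diagonalizable.

algebraic multiplicity 3, geometric multiplicity 1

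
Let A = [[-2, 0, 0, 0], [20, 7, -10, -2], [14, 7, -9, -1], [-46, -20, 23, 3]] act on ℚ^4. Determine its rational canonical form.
The invariant factors of A (the non-unit diagonal entries of the Smith normal form of xI - A over ℚ[x]) are x + 2, (x - 5)(x + 2)^2, each dividing the next. The characteristic polynomial is their product, (x - 5)(x + 2)^3.

The rational canonical form is the block-diagonal matrix of companion matrices C(f_i):
R = [[-2, 0, 0, 0], [0, 0, 0, 20], [0, 1, 0, 16], [0, 0, 1, 1]].

R = [[-2, 0, 0, 0], [0, 0, 0, 20], [0, 1, 0, 16], [0, 0, 1, 1]]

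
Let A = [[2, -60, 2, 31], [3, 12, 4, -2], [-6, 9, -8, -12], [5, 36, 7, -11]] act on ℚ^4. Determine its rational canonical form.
The invariant factors of A (the non-unit diagonal entries of the Smith normal form of xI - A over ℚ[x]) are (x + 5)(x^3 + 3x + 3), each dividing the next. The characteristic polynomial is their product, (x + 5)(x^3 + 3x + 3).

The rational canonical form is the block-diagonal matrix of companion matrices C(f_i):
R = [[0, 0, 0, -15], [1, 0, 0, -18], [0, 1, 0, -3], [0, 0, 1, -5]].

Note the characteristic polynomial does not split into linear factors over ℚ, so A has no Jordan form over ℚ; the rational canonical form exists over any field.

R = [[0, 0, 0, -15], [1, 0, 0, -18], [0, 1, 0, -3], [0, 0, 1, -5]]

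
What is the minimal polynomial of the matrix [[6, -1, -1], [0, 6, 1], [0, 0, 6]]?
m_A(x) = (x - 6)^3

The characteristic polynomial factors as (x - 6)^3. The minimal polynomial is ∏(x - λ)^{k_λ} where k_λ is the size of the largest Jordan block at λ.

For λ = 6: rank(A - 6I) = 2, and the largest Jordan block has size 3 (the smallest k with rank((A - 6I)^k) = rank((A - 6I)^(k+1))).

So m_A(x) = (x - 6)^3.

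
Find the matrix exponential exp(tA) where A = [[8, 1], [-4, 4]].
A has Jordan form J = [[6, 1], [0, 6]] with A = PJP^{-1}, so e^{tA} = P e^{tJ} P^{-1}.

For a Jordan block J_k(λ), e^{tJ_k(λ)} = e^{λt} · (I + tN + t^2 N^2/2! + ... + t^{k-1} N^{k-1}/(k-1)!) where N is the nilpotent superdiagonal part.

Assembling the blocks and conjugating back gives the entries of e^{tA} as shown above.

e^{tA} = [[(2*t + 1)*e^{6*t}, t*e^{6*t}], [-4*t*e^{6*t}, (1 - 2*t)*e^{6*t}]]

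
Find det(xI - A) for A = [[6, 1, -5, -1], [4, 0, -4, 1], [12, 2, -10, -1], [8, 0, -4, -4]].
xI - A = [[x - 6, -1, 5, 1], [-4, x, 4, -1], [-12, -2, x + 10, 1], [-8, 0, 4, x + 4]].

Expanding det(xI - A) along the first row:
det(xI - A) = + (x - 6)·det([[x, 4, -1], [-2, x + 10, 1], [0, 4, x + 4]]) - (-1)·det([[-4, 4, -1], [-12, x + 10, 1], [-8, 4, x + 4]]) + (5)·det([[-4, x, -1], [-12, -2, 1], [-8, 0, x + 4]]) - (1)·det([[-4, x, 4], [-12, -2, x + 10], [-8, 0, 4]]).

Evaluating gives χ_A(x) = x^4 + 8x^3 + 24x^2 + 32x + 16 = (x + 2)^4.

χ_A(x) = (x + 2)^4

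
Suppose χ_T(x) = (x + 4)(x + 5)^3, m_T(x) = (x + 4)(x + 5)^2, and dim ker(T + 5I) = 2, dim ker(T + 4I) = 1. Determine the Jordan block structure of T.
Jordan blocks: (-5, 2), (-5, 1), (-4, 1)

λ = -5: algebraic multiplicity 3 (exponent in χ_T), largest block size 2 (exponent in m_T), 2 blocks (geometric multiplicity). These force block sizes [2, 1].
λ = -4: algebraic multiplicity 1 (exponent in χ_T), largest block size 1 (exponent in m_T), 1 block (geometric multiplicity). This forces block sizes [1].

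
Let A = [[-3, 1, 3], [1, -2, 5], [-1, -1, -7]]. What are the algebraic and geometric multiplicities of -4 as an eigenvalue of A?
The characteristic polynomial is (x + 4)^3, so the factor x + 4 appears with exponent 3: the algebraic multiplicity is 3.

rank(A + 4I) = 2, so the eigenspace has dimension 3 - 2 = 1: the geometric multiplicity is 1.

Since 1 < 3, A is not diagonalizable.

algebraic multiplicity 3, geometric multiplicity 1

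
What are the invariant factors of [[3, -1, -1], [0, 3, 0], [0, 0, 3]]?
x - 3, (x - 3)^2

The Jordan structure of A has elementary divisors (x - 3)^2, (x - 3). Arranging the block sizes at each eigenvalue in decreasing order and taking row products gives the invariant factors.

Invariant factors (smallest first, each dividing the next): x - 3, (x - 3)^2.

Check: the last factor (x - 3)^2 is the minimal polynomial, and the product (x - 3)^3 is the characteristic polynomial.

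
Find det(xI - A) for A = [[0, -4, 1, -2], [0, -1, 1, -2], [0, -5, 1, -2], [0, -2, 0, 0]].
xI - A = [[x, 4, -1, 2], [0, x + 1, -1, 2], [0, 5, x - 1, 2], [0, 2, 0, x]].

Expanding det(xI - A) along the first row:
det(xI - A) = + (x)·det([[x + 1, -1, 2], [5, x - 1, 2], [2, 0, x]]) - (4)·det([[0, -1, 2], [0, x - 1, 2], [0, 0, x]]) + (-1)·det([[0, x + 1, 2], [0, 5, 2], [0, 2, x]]) - (2)·det([[0, x + 1, -1], [0, 5, x - 1], [0, 2, 0]]).

Evaluating gives χ_A(x) = x^4.

χ_A(x) = x^4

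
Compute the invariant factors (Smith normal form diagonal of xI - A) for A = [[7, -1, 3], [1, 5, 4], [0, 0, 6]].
(x - 6)^3

The Jordan structure of A has elementary divisors (x - 6)^3. Arranging the block sizes at each eigenvalue in decreasing order and taking row products gives the invariant factors.

Invariant factors (smallest first, each dividing the next): (x - 6)^3.

Check: the last factor (x - 6)^3 is the minimal polynomial, and the product (x - 6)^3 is the characteristic polynomial.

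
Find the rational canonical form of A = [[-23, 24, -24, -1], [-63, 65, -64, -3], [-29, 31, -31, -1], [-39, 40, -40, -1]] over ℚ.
R = [[0, 0, 0, -16], [1, 0, 0, 40], [0, 1, 0, -33], [0, 0, 1, 10]]

The invariant factors of A (the non-unit diagonal entries of the Smith normal form of xI - A over ℚ[x]) are (x - 4)^2(x - 1)^2, each dividing the next. The characteristic polynomial is their product, (x - 4)^2(x - 1)^2.

The rational canonical form is the block-diagonal matrix of companion matrices C(f_i):
R = [[0, 0, 0, -16], [1, 0, 0, 40], [0, 1, 0, -33], [0, 0, 1, 10]].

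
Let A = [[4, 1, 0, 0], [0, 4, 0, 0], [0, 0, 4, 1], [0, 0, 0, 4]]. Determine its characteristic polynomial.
xI - A = [[x - 4, -1, 0, 0], [0, x - 4, 0, 0], [0, 0, x - 4, -1], [0, 0, 0, x - 4]].

Expanding det(xI - A) along the first row:
det(xI - A) = + (x - 4)·det([[x - 4, 0, 0], [0, x - 4, -1], [0, 0, x - 4]]) - (-1)·det([[0, 0, 0], [0, x - 4, -1], [0, 0, x - 4]]) + (0)·det([[0, x - 4, 0], [0, 0, -1], [0, 0, x - 4]]) - (0)·det([[0, x - 4, 0], [0, 0, x - 4], [0, 0, 0]]).

Evaluating gives χ_A(x) = x^4 - 16x^3 + 96x^2 - 256x + 256 = (x - 4)^4.

χ_A(x) = (x - 4)^4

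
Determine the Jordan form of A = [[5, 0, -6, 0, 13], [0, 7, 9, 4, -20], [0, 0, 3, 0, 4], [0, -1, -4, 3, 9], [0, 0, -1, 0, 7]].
The characteristic polynomial is det(xI - A) = (x - 5)^5, so the eigenvalues are 5 (algebraic multiplicity 5).

For λ = 5: rank(A - 5I) = 3, rank((A - 5I)^2) = 1, rank((A - 5I)^3) = 0. The eigenspace has dimension 5 - 3 = 2, so there are 2 Jordan blocks; the rank sequence gives block sizes [3, 2].

Assembling the blocks gives the Jordan form J above.

J = [[5, 1, 0, 0, 0], [0, 5, 1, 0, 0], [0, 0, 5, 0, 0], [0, 0, 0, 5, 1], [0, 0, 0, 0, 5]]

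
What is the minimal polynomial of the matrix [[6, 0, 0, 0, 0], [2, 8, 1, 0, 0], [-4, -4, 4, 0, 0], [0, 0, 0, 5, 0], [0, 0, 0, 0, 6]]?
The characteristic polynomial factors as (x - 6)^4(x - 5). The minimal polynomial is ∏(x - λ)^{k_λ} where k_λ is the size of the largest Jordan block at λ.

For λ = 5: rank(A - 5I) = 4, and the largest Jordan block has size 1 (the smallest k with rank((A - 5I)^k) = rank((A - 5I)^(k+1))).
For λ = 6: rank(A - 6I) = 2, and the largest Jordan block has size 2 (the smallest k with rank((A - 6I)^k) = rank((A - 6I)^(k+1))).

So m_A(x) = (x - 6)^2(x - 5).

m_A(x) = (x - 6)^2(x - 5)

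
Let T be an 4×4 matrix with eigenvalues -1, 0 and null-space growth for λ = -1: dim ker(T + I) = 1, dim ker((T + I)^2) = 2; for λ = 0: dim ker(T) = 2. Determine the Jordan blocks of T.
λ = -1: successive nullity increments [1, 1] count blocks of size ≥ k; block sizes are [2].
λ = 0: successive nullity increments [2] count blocks of size ≥ k; block sizes are [1, 1].

Jordan blocks: (-1, 2), (0, 1), (0, 1)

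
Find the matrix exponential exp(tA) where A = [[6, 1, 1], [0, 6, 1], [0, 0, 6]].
e^{tA} = [[e^{6*t}, t*e^{6*t}, t*(t + 2)*e^{6*t}/2], [0, e^{6*t}, t*e^{6*t}], [0, 0, e^{6*t}]]

A has Jordan form J = [[6, 1, 0], [0, 6, 1], [0, 0, 6]] with A = PJP^{-1}, so e^{tA} = P e^{tJ} P^{-1}.

For a Jordan block J_k(λ), e^{tJ_k(λ)} = e^{λt} · (I + tN + t^2 N^2/2! + ... + t^{k-1} N^{k-1}/(k-1)!) where N is the nilpotent superdiagonal part.

Assembling the blocks and conjugating back gives the entries of e^{tA} as shown above.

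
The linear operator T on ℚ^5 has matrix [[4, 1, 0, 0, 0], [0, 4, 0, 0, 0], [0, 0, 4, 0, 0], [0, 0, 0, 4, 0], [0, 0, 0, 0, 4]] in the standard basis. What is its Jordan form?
J = [[4, 1, 0, 0, 0], [0, 4, 0, 0, 0], [0, 0, 4, 0, 0], [0, 0, 0, 4, 0], [0, 0, 0, 0, 4]]

The characteristic polynomial is det(xI - A) = (x - 4)^5, so the eigenvalues are 4 (algebraic multiplicity 5).

For λ = 4: rank(A - 4I) = 1, rank((A - 4I)^2) = 0. The eigenspace has dimension 5 - 1 = 4, so there are 4 Jordan blocks; the rank sequence gives block sizes [2, 1, 1, 1].

Assembling the blocks gives the Jordan form J above.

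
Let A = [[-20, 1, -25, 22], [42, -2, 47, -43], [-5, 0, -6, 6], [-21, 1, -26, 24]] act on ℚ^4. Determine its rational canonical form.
R = [[0, 0, 0, -25], [1, 0, 0, 20], [0, 1, 0, 6], [0, 0, 1, -4]]

The invariant factors of A (the non-unit diagonal entries of the Smith normal form of xI - A over ℚ[x]) are (x^2 + 2x - 5)^2, each dividing the next. The characteristic polynomial is their product, (x^2 + 2x - 5)^2.

The rational canonical form is the block-diagonal matrix of companion matrices C(f_i):
R = [[0, 0, 0, -25], [1, 0, 0, 20], [0, 1, 0, 6], [0, 0, 1, -4]].

Note the characteristic polynomial does not split into linear factors over ℚ, so A has no Jordan form over ℚ; the rational canonical form exists over any field.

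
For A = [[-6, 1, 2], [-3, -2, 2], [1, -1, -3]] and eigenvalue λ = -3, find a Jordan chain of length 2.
v_1 = [[2, 3, 1]]^T, v_2 = [[-1, -1, -1]]^T

We seek v_1 ∈ ker((A + 3I)^2) \ ker(A + 3I), then set v_{i+1} = (A + 3I) v_i.

One such chain is v_1 = [[2, 3, 1]]^T, v_2 = [[-1, -1, -1]]^T. Check: (A + 3I) v_2 = [[0, 0, 0]]^T = 0.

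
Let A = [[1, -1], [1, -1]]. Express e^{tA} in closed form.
e^{tA} = [[t + 1, -t], [t, 1 - t]]

A has Jordan form J = [[0, 1], [0, 0]] with A = PJP^{-1}, so e^{tA} = P e^{tJ} P^{-1}.

For a Jordan block J_k(λ), e^{tJ_k(λ)} = e^{λt} · (I + tN + t^2 N^2/2! + ... + t^{k-1} N^{k-1}/(k-1)!) where N is the nilpotent superdiagonal part.

Assembling the blocks and conjugating back gives the entries of e^{tA} as shown above.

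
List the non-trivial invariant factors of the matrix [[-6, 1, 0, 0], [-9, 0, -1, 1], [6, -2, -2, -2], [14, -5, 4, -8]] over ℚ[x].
x + 4, (x + 4)^3

The Jordan structure of A has elementary divisors (x + 4)^3, (x + 4). Arranging the block sizes at each eigenvalue in decreasing order and taking row products gives the invariant factors.

Invariant factors (smallest first, each dividing the next): x + 4, (x + 4)^3.

Check: the last factor (x + 4)^3 is the minimal polynomial, and the product (x + 4)^4 is the characteristic polynomial.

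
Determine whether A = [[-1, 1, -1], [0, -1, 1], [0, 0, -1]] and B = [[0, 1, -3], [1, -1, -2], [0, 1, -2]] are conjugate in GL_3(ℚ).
Two matrices over a field are similar if and only if they have the same invariant factors.

Both A and B have characteristic polynomial (x + 1)^3 and minimal polynomial (x + 1)^3. Computing further, both have invariant factors (x + 1)^3. Hence A and B are similar.

Yes.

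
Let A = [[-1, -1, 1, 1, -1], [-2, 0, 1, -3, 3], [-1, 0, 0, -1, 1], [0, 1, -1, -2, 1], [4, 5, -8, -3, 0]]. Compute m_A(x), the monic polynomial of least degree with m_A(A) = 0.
m_A(x) = x^2(x + 1)^2

The characteristic polynomial factors as x^2(x + 1)^3. The minimal polynomial is ∏(x - λ)^{k_λ} where k_λ is the size of the largest Jordan block at λ.

For λ = -1: rank(A + I) = 3, and the largest Jordan block has size 2 (the smallest k with rank((A + I)^k) = rank((A + I)^(k+1))).
For λ = 0: rank(A) = 4, and the largest Jordan block has size 2 (the smallest k with rank(A^k) = rank(A^(k+1))).

So m_A(x) = x^2(x + 1)^2.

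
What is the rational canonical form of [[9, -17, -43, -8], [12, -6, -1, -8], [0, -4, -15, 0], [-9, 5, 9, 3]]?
The invariant factors of A (the non-unit diagonal entries of the Smith normal form of xI - A over ℚ[x]) are x + 3, (x + 3)(x^2 + 3x + 6), each dividing the next. The characteristic polynomial is their product, (x + 3)^2(x^2 + 3x + 6).

The rational canonical form is the block-diagonal matrix of companion matrices C(f_i):
R = [[-3, 0, 0, 0], [0, 0, 0, -18], [0, 1, 0, -15], [0, 0, 1, -6]].

Note the characteristic polynomial does not split into linear factors over ℚ, so A has no Jordan form over ℚ; the rational canonical form exists over any field.

R = [[-3, 0, 0, 0], [0, 0, 0, -18], [0, 1, 0, -15], [0, 0, 1, -6]]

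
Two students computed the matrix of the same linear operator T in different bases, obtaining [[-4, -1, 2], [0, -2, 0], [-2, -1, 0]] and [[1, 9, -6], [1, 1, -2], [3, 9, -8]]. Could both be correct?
Two matrices over a field are similar if and only if they have the same invariant factors.

Both A and B have characteristic polynomial (x + 2)^3 and minimal polynomial (x + 2)^2. Computing further, both have invariant factors x + 2, (x + 2)^2. Hence A and B are similar.

Yes.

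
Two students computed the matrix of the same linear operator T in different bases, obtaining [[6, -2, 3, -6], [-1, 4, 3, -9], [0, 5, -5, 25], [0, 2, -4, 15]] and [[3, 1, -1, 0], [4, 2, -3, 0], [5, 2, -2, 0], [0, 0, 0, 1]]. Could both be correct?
trace(A) = 20 but trace(B) = 4. The trace is a similarity invariant, so A and B are not similar.

No.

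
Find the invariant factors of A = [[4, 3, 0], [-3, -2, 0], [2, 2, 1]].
The Jordan structure of A has elementary divisors (x - 1)^2, (x - 1). Arranging the block sizes at each eigenvalue in decreasing order and taking row products gives the invariant factors.

Invariant factors (smallest first, each dividing the next): x - 1, (x - 1)^2.

Check: the last factor (x - 1)^2 is the minimal polynomial, and the product (x - 1)^3 is the characteristic polynomial.

x - 1, (x - 1)^2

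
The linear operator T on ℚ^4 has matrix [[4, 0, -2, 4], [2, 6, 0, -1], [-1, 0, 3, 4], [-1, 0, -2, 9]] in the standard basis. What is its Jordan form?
The characteristic polynomial is det(xI - A) = (x - 6)^2(x - 5)^2, so the eigenvalues are 5 (algebraic multiplicity 2), 6 (algebraic multiplicity 2).

For λ = 5: rank(A - 5I) = 2. The eigenspace has dimension 4 - 2 = 2, so there are 2 Jordan blocks; the rank sequence gives block sizes [1, 1].

For λ = 6: rank(A - 6I) = 3, rank((A - 6I)^2) = 2. The eigenspace has dimension 4 - 3 = 1, so there is 1 Jordan block; the rank sequence gives block sizes [2].

Assembling the blocks gives the Jordan form J above.

J = [[5, 0, 0, 0], [0, 5, 0, 0], [0, 0, 6, 1], [0, 0, 0, 6]]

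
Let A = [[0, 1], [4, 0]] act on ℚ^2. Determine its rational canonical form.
R = [[0, 4], [1, 0]]

The invariant factors of A (the non-unit diagonal entries of the Smith normal form of xI - A over ℚ[x]) are (x - 2)(x + 2), each dividing the next. The characteristic polynomial is their product, (x - 2)(x + 2).

The rational canonical form is the block-diagonal matrix of companion matrices C(f_i):
R = [[0, 4], [1, 0]].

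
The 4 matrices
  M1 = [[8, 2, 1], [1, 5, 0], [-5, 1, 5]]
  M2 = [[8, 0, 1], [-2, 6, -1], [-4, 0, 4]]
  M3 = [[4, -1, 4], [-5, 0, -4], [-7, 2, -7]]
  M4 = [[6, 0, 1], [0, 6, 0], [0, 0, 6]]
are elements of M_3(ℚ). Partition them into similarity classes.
Characteristic polynomials: χ_{M1} = (x - 6)^3, χ_{M2} = (x - 6)^3, χ_{M3} = (x + 1)^3, χ_{M4} = (x - 6)^3.

{M1}: invariant factors (x - 6)^3.

{M2, M4}: invariant factors x - 6, (x - 6)^2.

{M3}: invariant factors (x + 1)^3.

Matrices are similar if and only if their invariant-factor lists agree; the partition into similarity classes is {M1}, {M2, M4}, {M3}.

3 classes: {M1}, {M2, M4}, {M3}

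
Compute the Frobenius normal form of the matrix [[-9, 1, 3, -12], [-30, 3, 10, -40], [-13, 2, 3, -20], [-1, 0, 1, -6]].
R = [[-2, 0, 0, 0], [0, 0, 0, -12], [0, 1, 0, -16], [0, 0, 1, -7]]

The invariant factors of A (the non-unit diagonal entries of the Smith normal form of xI - A over ℚ[x]) are x + 2, (x + 2)^2(x + 3), each dividing the next. The characteristic polynomial is their product, (x + 2)^3(x + 3).

The rational canonical form is the block-diagonal matrix of companion matrices C(f_i):
R = [[-2, 0, 0, 0], [0, 0, 0, -12], [0, 1, 0, -16], [0, 0, 1, -7]].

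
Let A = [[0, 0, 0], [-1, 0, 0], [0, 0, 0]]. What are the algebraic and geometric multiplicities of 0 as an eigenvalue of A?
algebraic multiplicity 3, geometric multiplicity 2

The characteristic polynomial is x^3, so the factor x appears with exponent 3: the algebraic multiplicity is 3.

rank(A) = 1, so the eigenspace has dimension 3 - 1 = 2: the geometric multiplicity is 2.

Since 2 < 3, A is not diagonalizable.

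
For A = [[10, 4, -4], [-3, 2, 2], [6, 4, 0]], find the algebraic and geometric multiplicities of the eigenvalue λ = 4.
algebraic multiplicity 3, geometric multiplicity 2

The characteristic polynomial is (x - 4)^3, so the factor x - 4 appears with exponent 3: the algebraic multiplicity is 3.

rank(A - 4I) = 1, so the eigenspace has dimension 3 - 1 = 2: the geometric multiplicity is 2.

Since 2 < 3, A is not diagonalizable.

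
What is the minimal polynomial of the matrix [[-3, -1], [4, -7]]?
The characteristic polynomial factors as (x + 5)^2. The minimal polynomial is ∏(x - λ)^{k_λ} where k_λ is the size of the largest Jordan block at λ.

For λ = -5: rank(A + 5I) = 1, and the largest Jordan block has size 2 (the smallest k with rank((A + 5I)^k) = rank((A + 5I)^(k+1))).

So m_A(x) = (x + 5)^2.

m_A(x) = (x + 5)^2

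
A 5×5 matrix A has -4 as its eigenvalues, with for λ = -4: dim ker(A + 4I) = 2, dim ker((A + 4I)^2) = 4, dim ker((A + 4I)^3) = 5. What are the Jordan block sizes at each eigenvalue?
λ = -4: successive nullity increments [2, 2, 1] count blocks of size ≥ k; block sizes are [3, 2].

Jordan blocks: (-4, 3), (-4, 2)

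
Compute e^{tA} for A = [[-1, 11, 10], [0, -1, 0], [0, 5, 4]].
e^{tA} = [[e^{-t}, (t + 2*e^{5*t} - 2)*e^{-t}, (2*e^{5*t} - 2)*e^{-t}], [0, e^{-t}, 0], [0, (e^{5*t} - 1)*e^{-t}, e^{4*t}]]

A has Jordan form J = [[-1, 1, 0], [0, -1, 0], [0, 0, 4]] with A = PJP^{-1}, so e^{tA} = P e^{tJ} P^{-1}.

For a Jordan block J_k(λ), e^{tJ_k(λ)} = e^{λt} · (I + tN + t^2 N^2/2! + ... + t^{k-1} N^{k-1}/(k-1)!) where N is the nilpotent superdiagonal part.

Assembling the blocks and conjugating back gives the entries of e^{tA} as shown above.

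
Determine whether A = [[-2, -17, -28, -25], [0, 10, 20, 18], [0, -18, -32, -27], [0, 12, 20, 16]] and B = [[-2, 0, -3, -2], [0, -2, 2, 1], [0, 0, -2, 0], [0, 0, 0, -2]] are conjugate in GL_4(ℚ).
Yes.

Two matrices over a field are similar if and only if they have the same invariant factors.

Both A and B have characteristic polynomial (x + 2)^4 and minimal polynomial (x + 2)^2. Computing further, both have invariant factors (x + 2)^2, (x + 2)^2. Hence A and B are similar.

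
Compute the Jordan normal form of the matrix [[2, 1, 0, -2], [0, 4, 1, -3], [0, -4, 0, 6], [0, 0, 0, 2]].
The characteristic polynomial is det(xI - A) = (x - 2)^4, so the eigenvalues are 2 (algebraic multiplicity 4).

For λ = 2: rank(A - 2I) = 2, rank((A - 2I)^2) = 1, rank((A - 2I)^3) = 0. The eigenspace has dimension 4 - 2 = 2, so there are 2 Jordan blocks; the rank sequence gives block sizes [3, 1].

Assembling the blocks gives the Jordan form J above.

J = [[2, 1, 0, 0], [0, 2, 1, 0], [0, 0, 2, 0], [0, 0, 0, 2]]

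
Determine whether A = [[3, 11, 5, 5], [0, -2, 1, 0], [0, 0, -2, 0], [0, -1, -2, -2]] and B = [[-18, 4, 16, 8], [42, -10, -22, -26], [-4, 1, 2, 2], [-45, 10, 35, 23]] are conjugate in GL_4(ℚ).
No.

Both have characteristic polynomial (x - 3)(x + 2)^3, but the minimal polynomial of A is (x - 3)(x + 2)^3 while the minimal polynomial of B is (x - 3)(x + 2)^2. The minimal polynomial is a similarity invariant, so A and B are not similar.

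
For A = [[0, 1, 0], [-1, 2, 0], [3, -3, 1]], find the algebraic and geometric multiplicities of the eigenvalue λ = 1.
The characteristic polynomial is (x - 1)^3, so the factor x - 1 appears with exponent 3: the algebraic multiplicity is 3.

rank(A - I) = 1, so the eigenspace has dimension 3 - 1 = 2: the geometric multiplicity is 2.

Since 2 < 3, A is not diagonalizable.

algebraic multiplicity 3, geometric multiplicity 2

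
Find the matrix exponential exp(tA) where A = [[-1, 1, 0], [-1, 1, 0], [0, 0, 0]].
e^{tA} = [[1 - t, t, 0], [-t, t + 1, 0], [0, 0, 1]]

A has Jordan form J = [[0, 1, 0], [0, 0, 0], [0, 0, 0]] with A = PJP^{-1}, so e^{tA} = P e^{tJ} P^{-1}.

For a Jordan block J_k(λ), e^{tJ_k(λ)} = e^{λt} · (I + tN + t^2 N^2/2! + ... + t^{k-1} N^{k-1}/(k-1)!) where N is the nilpotent superdiagonal part.

Assembling the blocks and conjugating back gives the entries of e^{tA} as shown above.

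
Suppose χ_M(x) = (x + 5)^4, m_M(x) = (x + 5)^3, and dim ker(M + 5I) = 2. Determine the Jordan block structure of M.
Jordan blocks: (-5, 3), (-5, 1)

λ = -5: algebraic multiplicity 4 (exponent in χ_M), largest block size 3 (exponent in m_M), 2 blocks (geometric multiplicity). These force block sizes [3, 1].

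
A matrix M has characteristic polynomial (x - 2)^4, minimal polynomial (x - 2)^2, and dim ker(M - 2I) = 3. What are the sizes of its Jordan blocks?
Jordan blocks: (2, 2), (2, 1), (2, 1)

λ = 2: algebraic multiplicity 4 (exponent in χ_M), largest block size 2 (exponent in m_M), 3 blocks (geometric multiplicity). These force block sizes [2, 1, 1].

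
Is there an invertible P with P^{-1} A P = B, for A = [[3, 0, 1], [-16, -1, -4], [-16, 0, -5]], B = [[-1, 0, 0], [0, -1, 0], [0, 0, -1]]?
Both have characteristic polynomial (x + 1)^3, but the minimal polynomial of A is (x + 1)^2 while the minimal polynomial of B is x + 1. The minimal polynomial is a similarity invariant, so A and B are not similar.

No.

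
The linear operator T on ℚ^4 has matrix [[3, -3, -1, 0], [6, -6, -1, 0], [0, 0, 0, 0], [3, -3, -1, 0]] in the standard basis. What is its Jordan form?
The characteristic polynomial is det(xI - A) = x^3(x + 3), so the eigenvalues are -3 (algebraic multiplicity 1), 0 (algebraic multiplicity 3).

For λ = -3: algebraic multiplicity 1 gives one 1×1 block.

For λ = 0: rank(A) = 2, rank(A^2) = 1. The eigenspace has dimension 4 - 2 = 2, so there are 2 Jordan blocks; the rank sequence gives block sizes [2, 1].

Assembling the blocks gives the Jordan form J above.

J = [[-3, 0, 0, 0], [0, 0, 1, 0], [0, 0, 0, 0], [0, 0, 0, 0]]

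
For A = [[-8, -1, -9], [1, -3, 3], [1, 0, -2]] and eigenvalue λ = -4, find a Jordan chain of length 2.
v_1 = [[-5, 0, 2]]^T, v_2 = [[2, 1, -1]]^T

We seek v_1 ∈ ker((A + 4I)^2) \ ker(A + 4I), then set v_{i+1} = (A + 4I) v_i.

One such chain is v_1 = [[-5, 0, 2]]^T, v_2 = [[2, 1, -1]]^T. Check: (A + 4I) v_2 = [[0, 0, 0]]^T = 0.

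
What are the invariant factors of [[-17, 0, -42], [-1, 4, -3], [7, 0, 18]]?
The Jordan structure of A has elementary divisors (x + 3), (x - 4)^2. Arranging the block sizes at each eigenvalue in decreasing order and taking row products gives the invariant factors.

Invariant factors (smallest first, each dividing the next): (x - 4)^2(x + 3).

Check: the last factor (x - 4)^2(x + 3) is the minimal polynomial, and the product (x - 4)^2(x + 3) is the characteristic polynomial.

(x - 4)^2(x + 3)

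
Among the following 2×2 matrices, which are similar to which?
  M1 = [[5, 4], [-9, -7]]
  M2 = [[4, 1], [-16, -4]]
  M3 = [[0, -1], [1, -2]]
Characteristic polynomials: χ_{M1} = (x + 1)^2, χ_{M2} = x^2, χ_{M3} = (x + 1)^2.

{M1, M3}: invariant factors (x + 1)^2.

{M2}: invariant factors x^2.

Matrices are similar if and only if their invariant-factor lists agree; the partition into similarity classes is {M1, M3}, {M2}.

2 classes: {M1, M3}, {M2}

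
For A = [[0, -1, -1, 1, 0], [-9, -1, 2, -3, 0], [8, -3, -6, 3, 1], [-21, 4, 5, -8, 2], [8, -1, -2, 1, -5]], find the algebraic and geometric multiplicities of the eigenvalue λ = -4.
The characteristic polynomial is (x + 4)^5, so the factor x + 4 appears with exponent 5: the algebraic multiplicity is 5.

rank(A + 4I) = 3, so the eigenspace has dimension 5 - 3 = 2: the geometric multiplicity is 2.

Since 2 < 5, A is not diagonalizable.

algebraic multiplicity 5, geometric multiplicity 2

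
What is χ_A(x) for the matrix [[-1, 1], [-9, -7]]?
χ_A(x) = (x + 4)^2

xI - A = [[x + 1, -1], [9, x + 7]].

Expanding det(xI - A) along the first row:
det(xI - A) = + (x + 1)·det([[x + 7]]) - (-1)·det([[9]]).

Evaluating gives χ_A(x) = x^2 + 8x + 16 = (x + 4)^2.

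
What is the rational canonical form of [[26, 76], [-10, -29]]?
The invariant factors of A (the non-unit diagonal entries of the Smith normal form of xI - A over ℚ[x]) are x^2 + 3x + 6, each dividing the next. The characteristic polynomial is their product, x^2 + 3x + 6.

The rational canonical form is the block-diagonal matrix of companion matrices C(f_i):
R = [[0, -6], [1, -3]].

Note the characteristic polynomial does not split into linear factors over ℚ, so A has no Jordan form over ℚ; the rational canonical form exists over any field.

R = [[0, -6], [1, -3]]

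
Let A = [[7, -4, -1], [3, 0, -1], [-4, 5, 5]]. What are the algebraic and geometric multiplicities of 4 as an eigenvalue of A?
The characteristic polynomial is (x - 4)^3, so the factor x - 4 appears with exponent 3: the algebraic multiplicity is 3.

rank(A - 4I) = 2, so the eigenspace has dimension 3 - 2 = 1: the geometric multiplicity is 1.

Since 1 < 3, A is not diagonalizable.

algebraic multiplicity 3, geometric multiplicity 1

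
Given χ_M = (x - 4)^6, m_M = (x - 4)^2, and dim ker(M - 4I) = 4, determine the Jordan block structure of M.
Jordan blocks: (4, 2), (4, 2), (4, 1), (4, 1)

λ = 4: algebraic multiplicity 6 (exponent in χ_M), largest block size 2 (exponent in m_M), 4 blocks (geometric multiplicity). These force block sizes [2, 2, 1, 1].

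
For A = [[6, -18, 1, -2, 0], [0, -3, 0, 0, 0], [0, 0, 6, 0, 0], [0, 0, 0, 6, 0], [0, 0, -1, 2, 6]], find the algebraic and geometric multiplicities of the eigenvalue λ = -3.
algebraic multiplicity 1, geometric multiplicity 1

The characteristic polynomial is (x - 6)^4(x + 3), so the factor x + 3 appears with exponent 1: the algebraic multiplicity is 1.

rank(A + 3I) = 4, so the eigenspace has dimension 5 - 4 = 1: the geometric multiplicity is 1.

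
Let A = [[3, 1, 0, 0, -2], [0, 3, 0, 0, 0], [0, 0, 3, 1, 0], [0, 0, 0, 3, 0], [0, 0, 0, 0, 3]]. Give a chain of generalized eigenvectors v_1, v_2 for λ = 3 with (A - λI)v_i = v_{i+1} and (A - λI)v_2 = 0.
We seek v_1 ∈ ker((A - 3I)^2) \ ker(A - 3I), then set v_{i+1} = (A - 3I) v_i.

One such chain is v_1 = [[-1, 1, 0, 0, 0]]^T, v_2 = [[1, 0, 0, 0, 0]]^T. Check: (A - 3I) v_2 = [[0, 0, 0, 0, 0]]^T = 0.

v_1 = [[-1, 1, 0, 0, 0]]^T, v_2 = [[1, 0, 0, 0, 0]]^T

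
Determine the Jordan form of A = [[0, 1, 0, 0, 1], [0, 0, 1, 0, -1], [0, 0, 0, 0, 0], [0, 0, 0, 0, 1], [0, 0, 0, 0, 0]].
J = [[0, 1, 0, 0, 0], [0, 0, 1, 0, 0], [0, 0, 0, 0, 0], [0, 0, 0, 0, 1], [0, 0, 0, 0, 0]]

The characteristic polynomial is det(xI - A) = x^5, so the eigenvalues are 0 (algebraic multiplicity 5).

For λ = 0: rank(A) = 3, rank(A^2) = 1, rank(A^3) = 0. The eigenspace has dimension 5 - 3 = 2, so there are 2 Jordan blocks; the rank sequence gives block sizes [3, 2].

Assembling the blocks gives the Jordan form J above.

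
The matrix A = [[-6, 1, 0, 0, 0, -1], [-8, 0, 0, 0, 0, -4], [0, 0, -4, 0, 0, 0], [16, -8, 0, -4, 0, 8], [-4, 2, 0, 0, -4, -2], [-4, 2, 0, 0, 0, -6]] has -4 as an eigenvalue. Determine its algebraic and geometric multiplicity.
algebraic multiplicity 6, geometric multiplicity 5

The characteristic polynomial is (x + 4)^6, so the factor x + 4 appears with exponent 6: the algebraic multiplicity is 6.

rank(A + 4I) = 1, so the eigenspace has dimension 6 - 1 = 5: the geometric multiplicity is 5.

Since 5 < 6, A is not diagonalizable.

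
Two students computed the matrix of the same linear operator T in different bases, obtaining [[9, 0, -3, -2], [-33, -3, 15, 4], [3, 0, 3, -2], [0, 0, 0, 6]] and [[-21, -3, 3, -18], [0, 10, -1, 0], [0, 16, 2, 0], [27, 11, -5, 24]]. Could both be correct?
Two matrices over a field are similar if and only if they have the same invariant factors.

Both A and B have characteristic polynomial (x - 6)^3(x + 3) and minimal polynomial (x - 6)^2(x + 3). Computing further, both have invariant factors x - 6, (x - 6)^2(x + 3). Hence A and B are similar.

Yes.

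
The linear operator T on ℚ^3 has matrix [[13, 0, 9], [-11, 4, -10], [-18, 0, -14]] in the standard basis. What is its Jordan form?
J = [[-5, 0, 0], [0, 4, 1], [0, 0, 4]]

The characteristic polynomial is det(xI - A) = (x - 4)^2(x + 5), so the eigenvalues are -5 (algebraic multiplicity 1), 4 (algebraic multiplicity 2).

For λ = -5: algebraic multiplicity 1 gives one 1×1 block.

For λ = 4: rank(A - 4I) = 2, rank((A - 4I)^2) = 1. The eigenspace has dimension 3 - 2 = 1, so there is 1 Jordan block; the rank sequence gives block sizes [2].

Assembling the blocks gives the Jordan form J above.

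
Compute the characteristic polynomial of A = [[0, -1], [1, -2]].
χ_A(x) = (x + 1)^2

xI - A = [[x, 1], [-1, x + 2]].

Expanding det(xI - A) along the first row:
det(xI - A) = + (x)·det([[x + 2]]) - (1)·det([[-1]]).

Evaluating gives χ_A(x) = x^2 + 2x + 1 = (x + 1)^2.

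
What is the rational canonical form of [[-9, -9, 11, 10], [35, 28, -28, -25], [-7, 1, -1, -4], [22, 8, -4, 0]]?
The invariant factors of A (the non-unit diagonal entries of the Smith normal form of xI - A over ℚ[x]) are x - 6, (x - 6)(x - 5)(x - 1), each dividing the next. The characteristic polynomial is their product, (x - 6)^2(x - 5)(x - 1).

The rational canonical form is the block-diagonal matrix of companion matrices C(f_i):
R = [[6, 0, 0, 0], [0, 0, 0, 30], [0, 1, 0, -41], [0, 0, 1, 12]].

R = [[6, 0, 0, 0], [0, 0, 0, 30], [0, 1, 0, -41], [0, 0, 1, 12]]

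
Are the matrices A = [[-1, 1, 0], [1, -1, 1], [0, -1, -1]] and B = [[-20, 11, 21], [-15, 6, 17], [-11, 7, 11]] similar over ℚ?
Two matrices over a field are similar if and only if they have the same invariant factors.

Both A and B have characteristic polynomial (x + 1)^3 and minimal polynomial (x + 1)^3. Computing further, both have invariant factors (x + 1)^3. Hence A and B are similar.

Yes.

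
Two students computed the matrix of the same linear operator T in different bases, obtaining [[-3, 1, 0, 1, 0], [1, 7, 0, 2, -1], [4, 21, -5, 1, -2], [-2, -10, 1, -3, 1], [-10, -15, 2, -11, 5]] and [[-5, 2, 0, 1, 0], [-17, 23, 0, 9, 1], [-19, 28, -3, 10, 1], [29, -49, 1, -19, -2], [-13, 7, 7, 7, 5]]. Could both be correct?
Yes.

Two matrices over a field are similar if and only if they have the same invariant factors.

Both A and B have characteristic polynomial (x - 5)^2(x + 3)^3 and minimal polynomial (x - 5)^2(x + 3)^3. Computing further, both have invariant factors (x - 5)^2(x + 3)^3. Hence A and B are similar.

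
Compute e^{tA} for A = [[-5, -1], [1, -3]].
e^{tA} = [[(1 - t)*e^{-4*t}, -t*e^{-4*t}], [t*e^{-4*t}, (t + 1)*e^{-4*t}]]

A has Jordan form J = [[-4, 1], [0, -4]] with A = PJP^{-1}, so e^{tA} = P e^{tJ} P^{-1}.

For a Jordan block J_k(λ), e^{tJ_k(λ)} = e^{λt} · (I + tN + t^2 N^2/2! + ... + t^{k-1} N^{k-1}/(k-1)!) where N is the nilpotent superdiagonal part.

Assembling the blocks and conjugating back gives the entries of e^{tA} as shown above.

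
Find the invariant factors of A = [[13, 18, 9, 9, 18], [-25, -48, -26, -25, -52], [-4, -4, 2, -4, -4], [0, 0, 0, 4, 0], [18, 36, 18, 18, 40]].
The Jordan structure of A has elementary divisors (x + 5), (x - 4)^2, (x - 4), (x - 4). Arranging the block sizes at each eigenvalue in decreasing order and taking row products gives the invariant factors.

Invariant factors (smallest first, each dividing the next): x - 4, x - 4, (x - 4)^2(x + 5).

Check: the last factor (x - 4)^2(x + 5) is the minimal polynomial, and the product (x - 4)^4(x + 5) is the characteristic polynomial.

x - 4, x - 4, (x - 4)^2(x + 5)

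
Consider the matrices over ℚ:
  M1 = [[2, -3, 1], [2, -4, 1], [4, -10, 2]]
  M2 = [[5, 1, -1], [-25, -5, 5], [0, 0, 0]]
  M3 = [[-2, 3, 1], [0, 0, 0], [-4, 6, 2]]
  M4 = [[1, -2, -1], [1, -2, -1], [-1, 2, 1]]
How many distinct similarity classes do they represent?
Characteristic polynomials: χ_{M1} = x^3, χ_{M2} = x^3, χ_{M3} = x^3, χ_{M4} = x^3.

{M1}: invariant factors x^3.

{M2, M3, M4}: invariant factors x, x^2.

Matrices are similar if and only if their invariant-factor lists agree; the partition into similarity classes is {M1}, {M2, M3, M4}.

2 classes: {M1}, {M2, M3, M4}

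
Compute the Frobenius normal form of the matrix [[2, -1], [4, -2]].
The invariant factors of A (the non-unit diagonal entries of the Smith normal form of xI - A over ℚ[x]) are x^2, each dividing the next. The characteristic polynomial is their product, x^2.

The rational canonical form is the block-diagonal matrix of companion matrices C(f_i):
R = [[0, 0], [1, 0]].

R = [[0, 0], [1, 0]]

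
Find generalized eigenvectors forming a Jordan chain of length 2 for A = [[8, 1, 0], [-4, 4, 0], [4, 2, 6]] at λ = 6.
v_1 = [[-1, 3, -3]]^T, v_2 = [[1, -2, 2]]^T

We seek v_1 ∈ ker((A - 6I)^2) \ ker(A - 6I), then set v_{i+1} = (A - 6I) v_i.

One such chain is v_1 = [[-1, 3, -3]]^T, v_2 = [[1, -2, 2]]^T. Check: (A - 6I) v_2 = [[0, 0, 0]]^T = 0.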